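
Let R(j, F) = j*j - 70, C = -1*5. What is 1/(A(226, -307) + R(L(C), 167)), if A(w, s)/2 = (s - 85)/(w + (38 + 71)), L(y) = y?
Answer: -335/15859 ≈ -0.021124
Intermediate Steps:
C = -5
A(w, s) = 2*(-85 + s)/(109 + w) (A(w, s) = 2*((s - 85)/(w + (38 + 71))) = 2*((-85 + s)/(w + 109)) = 2*((-85 + s)/(109 + w)) = 2*(-85 + s)/(109 + w))
R(j, F) = -70 + j**2 (R(j, F) = j**2 - 70 = -70 + j**2)
1/(A(226, -307) + R(L(C), 167)) = 1/(2*(-85 - 307)/(109 + 226) + (-70 + (-5)**2)) = 1/(2*(-392)/335 + (-70 + 25)) = 1/(2*(1/335)*(-392) - 45) = 1/(-784/335 - 45) = 1/(-15859/335) = -335/15859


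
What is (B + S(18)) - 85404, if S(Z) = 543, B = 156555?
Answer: 71694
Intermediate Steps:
(B + S(18)) - 85404 = (156555 + 543) - 85404 = 157098 - 85404 = 71694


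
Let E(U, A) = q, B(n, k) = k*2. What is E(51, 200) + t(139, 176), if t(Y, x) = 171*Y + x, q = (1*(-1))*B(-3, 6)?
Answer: 23933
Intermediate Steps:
B(n, k) = 2*k
q = -12 (q = (1*(-1))*(2*6) = -1*12 = -12)
E(U, A) = -12
t(Y, x) = x + 171*Y
E(51, 200) + t(139, 176) = -12 + (176 + 171*139) = -12 + (176 + 23769) = -12 + 23945 = 23933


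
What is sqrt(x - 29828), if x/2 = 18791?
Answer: sqrt(7754) ≈ 88.057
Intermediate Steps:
x = 37582 (x = 2*18791 = 37582)
sqrt(x - 29828) = sqrt(37582 - 29828) = sqrt(7754)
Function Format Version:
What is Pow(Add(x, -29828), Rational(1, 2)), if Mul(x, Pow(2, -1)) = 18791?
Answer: Pow(7754, Rational(1, 2)) ≈ 88.057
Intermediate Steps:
x = 37582 (x = Mul(2, 18791) = 37582)
Pow(Add(x, -29828), Rational(1, 2)) = Pow(Add(37582, -29828), Rational(1, 2)) = Pow(7754, Rational(1, 2))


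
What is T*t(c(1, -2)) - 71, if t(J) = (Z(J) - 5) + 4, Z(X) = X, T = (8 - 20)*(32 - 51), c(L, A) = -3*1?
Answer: -983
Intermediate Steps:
c(L, A) = -3
T = 228 (T = -12*(-19) = 228)
t(J) = -1 + J (t(J) = (J - 5) + 4 = (-5 + J) + 4 = -1 + J)
T*t(c(1, -2)) - 71 = 228*(-1 - 3) - 71 = 228*(-4) - 71 = -912 - 71 = -983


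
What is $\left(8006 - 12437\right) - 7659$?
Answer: $-12090$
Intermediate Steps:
$\left(8006 - 12437\right) - 7659 = -4431 - 7659 = -12090$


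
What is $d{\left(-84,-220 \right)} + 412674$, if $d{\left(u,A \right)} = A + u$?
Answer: $412370$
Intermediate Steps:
$d{\left(-84,-220 \right)} + 412674 = \left(-220 - 84\right) + 412674 = -304 + 412674 = 412370$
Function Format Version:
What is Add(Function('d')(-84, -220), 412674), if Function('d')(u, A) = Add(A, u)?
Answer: 412370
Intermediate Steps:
Add(Function('d')(-84, -220), 412674) = Add(Add(-220, -84), 412674) = Add(-304, 412674) = 412370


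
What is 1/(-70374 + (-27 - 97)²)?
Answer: -1/54998 ≈ -1.8182e-5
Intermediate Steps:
1/(-70374 + (-27 - 97)²) = 1/(-70374 + (-124)²) = 1/(-70374 + 15376) = 1/(-54998) = -1/54998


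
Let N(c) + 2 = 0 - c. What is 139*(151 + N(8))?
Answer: 19599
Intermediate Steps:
N(c) = -2 - c (N(c) = -2 + (0 - c) = -2 - c)
139*(151 + N(8)) = 139*(151 + (-2 - 1*8)) = 139*(151 + (-2 - 8)) = 139*(151 - 10) = 139*141 = 19599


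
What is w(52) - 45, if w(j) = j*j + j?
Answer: 2711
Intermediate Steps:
w(j) = j + j² (w(j) = j² + j = j + j²)
w(52) - 45 = 52*(1 + 52) - 45 = 52*53 - 45 = 2756 - 45 = 2711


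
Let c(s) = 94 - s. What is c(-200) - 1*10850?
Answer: -10556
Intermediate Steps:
c(-200) - 1*10850 = (94 - 1*(-200)) - 1*10850 = (94 + 200) - 10850 = 294 - 10850 = -10556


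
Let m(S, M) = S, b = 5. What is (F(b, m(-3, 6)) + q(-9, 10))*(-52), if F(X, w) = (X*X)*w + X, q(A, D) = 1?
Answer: 3588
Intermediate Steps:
F(X, w) = X + w*X² (F(X, w) = X²*w + X = w*X² + X = X + w*X²)
(F(b, m(-3, 6)) + q(-9, 10))*(-52) = (5*(1 + 5*(-3)) + 1)*(-52) = (5*(1 - 15) + 1)*(-52) = (5*(-14) + 1)*(-52) = (-70 + 1)*(-52) = -69*(-52) = 3588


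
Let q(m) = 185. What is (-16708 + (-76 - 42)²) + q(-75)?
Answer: -2599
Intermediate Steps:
(-16708 + (-76 - 42)²) + q(-75) = (-16708 + (-76 - 42)²) + 185 = (-16708 + (-118)²) + 185 = (-16708 + 13924) + 185 = -2784 + 185 = -2599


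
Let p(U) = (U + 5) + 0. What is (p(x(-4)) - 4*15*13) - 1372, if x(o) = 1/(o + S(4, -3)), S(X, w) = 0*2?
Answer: -8589/4 ≈ -2147.3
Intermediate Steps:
S(X, w) = 0
x(o) = 1/o (x(o) = 1/(o + 0) = 1/o)
p(U) = 5 + U (p(U) = (5 + U) + 0 = 5 + U)
(p(x(-4)) - 4*15*13) - 1372 = ((5 + 1/(-4)) - 4*15*13) - 1372 = ((5 - 1/4) - 60*13) - 1372 = (19/4 - 780) - 1372 = -3101/4 - 1372 = -8589/4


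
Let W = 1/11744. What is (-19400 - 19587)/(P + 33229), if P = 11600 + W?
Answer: -35220256/40497829 ≈ -0.86968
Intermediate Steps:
W = 1/11744 ≈ 8.5150e-5
P = 136230401/11744 (P = 11600 + 1/11744 = 136230401/11744 ≈ 11600.)
(-19400 - 19587)/(P + 33229) = (-19400 - 19587)/(136230401/11744 + 33229) = -38987/526471777/11744 = -38987*11744/526471777 = -35220256/40497829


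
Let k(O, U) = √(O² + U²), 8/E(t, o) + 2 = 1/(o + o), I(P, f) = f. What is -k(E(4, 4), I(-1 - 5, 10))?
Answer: -2*√6649/15 ≈ -10.872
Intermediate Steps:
E(t, o) = 8/(-2 + 1/(2*o)) (E(t, o) = 8/(-2 + 1/(o + o)) = 8/(-2 + 1/(2*o)))
-k(E(4, 4), I(-1 - 5, 10)) = -√((-16*4/(-1 + 4*4))² + 10²) = -√((-16*4/(-1 + 16))² + 100) = -√((-16*4/15)² + 100) = -√((-16*4*1/15)² + 100) = -√((-64/15)² + 100) = -√(4096/225 + 100) = -√(26596/225) = -2*√6649/15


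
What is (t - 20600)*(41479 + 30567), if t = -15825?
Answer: -2624275550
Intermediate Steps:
(t - 20600)*(41479 + 30567) = (-15825 - 20600)*(41479 + 30567) = -36425*72046 = -2624275550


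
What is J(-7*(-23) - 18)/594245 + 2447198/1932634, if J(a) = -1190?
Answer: 145193534105/114845809133 ≈ 1.2642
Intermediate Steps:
J(-7*(-23) - 18)/594245 + 2447198/1932634 = -1190/594245 + 2447198/1932634 = -1190*1/594245 + 2447198*(1/1932634) = -238/118849 + 1223599/966317 = 145193534105/114845809133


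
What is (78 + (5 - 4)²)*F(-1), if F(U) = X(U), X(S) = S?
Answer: -79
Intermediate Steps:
F(U) = U
(78 + (5 - 4)²)*F(-1) = (78 + (5 - 4)²)*(-1) = (78 + 1²)*(-1) = (78 + 1)*(-1) = 79*(-1) = -79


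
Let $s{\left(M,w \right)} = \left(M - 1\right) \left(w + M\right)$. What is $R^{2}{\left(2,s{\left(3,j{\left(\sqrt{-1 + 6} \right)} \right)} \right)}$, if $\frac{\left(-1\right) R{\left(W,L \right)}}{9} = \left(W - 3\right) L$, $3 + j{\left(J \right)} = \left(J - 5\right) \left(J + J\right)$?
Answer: $194400 - 64800 \sqrt{5} \approx 49503.0$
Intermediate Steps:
$j{\left(J \right)} = -3 + 2 J \left(-5 + J\right)$ ($j{\left(J \right)} = -3 + \left(J - 5\right) \left(J + J\right) = -3 + \left(-5 + J\right) 2 J = -3 + 2 J \left(-5 + J\right)$)
$s{\left(M,w \right)} = \left(-1 + M\right) \left(M + w\right)$
$R{\left(W,L \right)} = - 9 L \left(-3 + W\right)$ ($R{\left(W,L \right)} = - 9 \left(W - 3\right) L = - 9 \left(-3 + W\right) L = - 9 L \left(-3 + W\right)$)
$R^{2}{\left(2,s{\left(3,j{\left(\sqrt{-1 + 6} \right)} \right)} \right)} = \left(9 \left(3^{2} - 3 - \left(-3 - 10 \sqrt{-1 + 6} + 2 \left(\sqrt{-1 + 6}\right)^{2}\right) + 3 \left(-3 - 10 \sqrt{-1 + 6} + 2 \left(\sqrt{-1 + 6}\right)^{2}\right)\right) \left(3 - 2\right)\right)^{2} = \left(9 \left(9 - 3 - \left(-3 - 10 \sqrt{5} + 2 \left(\sqrt{5}\right)^{2}\right) + 3 \left(-3 - 10 \sqrt{5} + 2 \left(\sqrt{5}\right)^{2}\right)\right) \left(3 - 2\right)\right)^{2} = \left(9 \left(9 - 3 - \left(-3 - 10 \sqrt{5} + 2 \cdot 5\right) + 3 \left(-3 - 10 \sqrt{5} + 2 \cdot 5\right)\right) 1\right)^{2} = \left(9 \left(9 - 3 - \left(-3 - 10 \sqrt{5} + 10\right) + 3 \left(-3 - 10 \sqrt{5} + 10\right)\right) 1\right)^{2} = \left(9 \left(9 - 3 - \left(7 - 10 \sqrt{5}\right) + 3 \left(7 - 10 \sqrt{5}\right)\right) 1\right)^{2} = \left(9 \left(9 - 3 - \left(7 - 10 \sqrt{5}\right) + \left(21 - 30 \sqrt{5}\right)\right) 1\right)^{2} = \left(9 \left(20 - 20 \sqrt{5}\right) 1\right)^{2} = \left(180 - 180 \sqrt{5}\right)^{2}$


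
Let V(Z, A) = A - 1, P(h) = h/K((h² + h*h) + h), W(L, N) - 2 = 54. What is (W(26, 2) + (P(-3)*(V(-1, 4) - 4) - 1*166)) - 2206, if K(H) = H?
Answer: -11579/5 ≈ -2315.8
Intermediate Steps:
W(L, N) = 56 (W(L, N) = 2 + 54 = 56)
P(h) = h/(h + 2*h²) (P(h) = h/((h² + h*h) + h) = h/((h² + h²) + h) = h/(2*h² + h) = h/(h + 2*h²))
V(Z, A) = -1 + A
(W(26, 2) + (P(-3)*(V(-1, 4) - 4) - 1*166)) - 2206 = (56 + (((-1 + 4) - 4)/(1 + 2*(-3)) - 1*166)) - 2206 = (56 + ((3 - 4)/(1 - 6) - 166)) - 2206 = (56 + (-1/(-5) - 166)) - 2206 = (56 + (-⅕*(-1) - 166)) - 2206 = (56 + (⅕ - 166)) - 2206 = (56 - 829/5) - 2206 = -549/5 - 2206 = -11579/5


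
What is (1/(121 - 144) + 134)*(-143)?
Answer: -440583/23 ≈ -19156.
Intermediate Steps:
(1/(121 - 144) + 134)*(-143) = (1/(-23) + 134)*(-143) = (-1/23 + 134)*(-143) = (3081/23)*(-143) = -440583/23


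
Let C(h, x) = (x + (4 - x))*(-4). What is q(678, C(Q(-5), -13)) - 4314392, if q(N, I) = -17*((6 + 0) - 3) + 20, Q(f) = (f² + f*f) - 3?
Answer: -4314423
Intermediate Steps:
Q(f) = -3 + 2*f² (Q(f) = (f² + f²) - 3 = 2*f² - 3 = -3 + 2*f²)
C(h, x) = -16 (C(h, x) = 4*(-4) = -16)
q(N, I) = -31 (q(N, I) = -17*(6 - 3) + 20 = -17*3 + 20 = -51 + 20 = -31)
q(678, C(Q(-5), -13)) - 4314392 = -31 - 4314392 = -4314423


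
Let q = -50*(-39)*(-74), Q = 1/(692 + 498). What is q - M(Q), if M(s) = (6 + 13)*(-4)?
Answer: -144224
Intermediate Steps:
Q = 1/1190 ≈ 0.00084034
M(s) = -76 (M(s) = 19*(-4) = -76)
q = -144300 (q = 1950*(-74) = -144300)
q - M(Q) = -144300 - 1*(-76) = -144300 + 76 = -144224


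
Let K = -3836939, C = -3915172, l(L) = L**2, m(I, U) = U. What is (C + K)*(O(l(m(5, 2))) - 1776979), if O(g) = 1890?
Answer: 13760686962879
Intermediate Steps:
(C + K)*(O(l(m(5, 2))) - 1776979) = (-3915172 - 3836939)*(1890 - 1776979) = -7752111*(-1775089) = 13760686962879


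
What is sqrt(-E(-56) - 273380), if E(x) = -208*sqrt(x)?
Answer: 2*sqrt(-68345 + 104*I*sqrt(14)) ≈ 1.4885 + 522.86*I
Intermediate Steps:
sqrt(-E(-56) - 273380) = sqrt(-(-208)*sqrt(-56) - 273380) = sqrt(-(-208)*2*I*sqrt(14) - 273380) = sqrt(-(-416)*I*sqrt(14) - 273380) = sqrt(416*I*sqrt(14) - 273380) = sqrt(-273380 + 416*I*sqrt(14))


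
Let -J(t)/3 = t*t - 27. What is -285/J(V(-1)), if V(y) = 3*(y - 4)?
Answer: 95/198 ≈ 0.47980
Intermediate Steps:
V(y) = -12 + 3*y (V(y) = 3*(-4 + y) = -12 + 3*y)
J(t) = 81 - 3*t**2 (J(t) = -3*(t*t - 27) = -3*(t**2 - 27) = -3*(-27 + t**2) = 81 - 3*t**2)
-285/J(V(-1)) = -285/(81 - 3*(-12 + 3*(-1))**2) = -285/(81 - 3*(-12 - 3)**2) = -285/(81 - 3*(-15)**2) = -285/(81 - 3*225) = -285/(81 - 675) = -285/(-594) = -285*(-1/594) = 95/198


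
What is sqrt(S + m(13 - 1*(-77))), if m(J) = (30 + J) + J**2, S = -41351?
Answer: I*sqrt(33131) ≈ 182.02*I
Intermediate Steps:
m(J) = 30 + J + J**2
sqrt(S + m(13 - 1*(-77))) = sqrt(-41351 + (30 + (13 - 1*(-77)) + (13 - 1*(-77))**2)) = sqrt(-41351 + (30 + (13 + 77) + (13 + 77)**2)) = sqrt(-41351 + (30 + 90 + 90**2)) = sqrt(-41351 + (30 + 90 + 8100)) = sqrt(-41351 + 8220) = sqrt(-33131) = I*sqrt(33131)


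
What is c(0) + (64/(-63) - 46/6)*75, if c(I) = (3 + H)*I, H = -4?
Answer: -13675/21 ≈ -651.19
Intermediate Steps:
c(I) = -I (c(I) = (3 - 4)*I = -I)
c(0) + (64/(-63) - 46/6)*75 = -1*0 + (64/(-63) - 46/6)*75 = 0 + (64*(-1/63) - 46*1/6)*75 = 0 + (-64/63 - 23/3)*75 = 0 - 547/63*75 = 0 - 13675/21 = -13675/21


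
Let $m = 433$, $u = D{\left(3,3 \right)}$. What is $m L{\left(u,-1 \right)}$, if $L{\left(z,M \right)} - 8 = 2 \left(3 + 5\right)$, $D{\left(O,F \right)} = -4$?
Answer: $10392$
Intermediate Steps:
$u = -4$
$L{\left(z,M \right)} = 24$ ($L{\left(z,M \right)} = 8 + 2 \left(3 + 5\right) = 8 + 2 \cdot 8 = 8 + 16 = 24$)
$m L{\left(u,-1 \right)} = 433 \cdot 24 = 10392$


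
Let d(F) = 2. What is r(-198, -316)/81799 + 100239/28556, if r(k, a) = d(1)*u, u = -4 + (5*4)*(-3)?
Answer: 8195794793/2335852244 ≈ 3.5087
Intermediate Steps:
u = -64 (u = -4 + 20*(-3) = -4 - 60 = -64)
r(k, a) = -128 (r(k, a) = 2*(-64) = -128)
r(-198, -316)/81799 + 100239/28556 = -128/81799 + 100239/28556 = 8195794793/2335852244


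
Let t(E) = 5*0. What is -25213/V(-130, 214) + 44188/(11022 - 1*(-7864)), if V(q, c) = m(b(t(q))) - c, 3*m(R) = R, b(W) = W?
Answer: 242814475/2020802 ≈ 120.16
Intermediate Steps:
t(E) = 0
m(R) = R/3
V(q, c) = -c (V(q, c) = (⅓)*0 - c = 0 - c = -c)
-25213/V(-130, 214) + 44188/(11022 - 1*(-7864)) = -25213/((-1*214)) + 44188/(11022 - 1*(-7864)) = -25213/(-214) + 44188/(11022 + 7864) = -25213*(-1/214) + 44188/18886 = 25213/214 + 44188*(1/18886) = 25213/214 + 22094/9443 = 242814475/2020802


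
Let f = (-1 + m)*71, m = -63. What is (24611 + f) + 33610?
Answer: 53677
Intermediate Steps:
f = -4544 (f = (-1 - 63)*71 = -64*71 = -4544)
(24611 + f) + 33610 = (24611 - 4544) + 33610 = 20067 + 33610 = 53677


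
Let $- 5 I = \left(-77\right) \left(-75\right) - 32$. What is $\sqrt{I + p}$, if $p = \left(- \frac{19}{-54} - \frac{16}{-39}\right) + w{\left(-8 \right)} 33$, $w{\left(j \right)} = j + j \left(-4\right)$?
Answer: $\frac{i \sqrt{487106490}}{1170} \approx 18.864 i$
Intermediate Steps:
$w{\left(j \right)} = - 3 j$ ($w{\left(j \right)} = j - 4 j = - 3 j$)
$p = \frac{556519}{702}$ ($p = \left(- \frac{19}{-54} - \frac{16}{-39}\right) + \left(-3\right) \left(-8\right) 33 = \left(\left(-19\right) \left(- \frac{1}{54}\right) - - \frac{16}{39}\right) + 24 \cdot 33 = \left(\frac{19}{54} + \frac{16}{39}\right) + 792 = \frac{535}{702} + 792 = \frac{556519}{702} \approx 792.76$)
$I = - \frac{5743}{5}$ ($I = - \frac{\left(-77\right) \left(-75\right) - 32}{5} = - \frac{5775 - 32}{5} = \left(- \frac{1}{5}\right) 5743 = - \frac{5743}{5} \approx -1148.6$)
$\sqrt{I + p} = \sqrt{- \frac{5743}{5} + \frac{556519}{702}} = \sqrt{- \frac{1248991}{3510}} = \frac{i \sqrt{487106490}}{1170}$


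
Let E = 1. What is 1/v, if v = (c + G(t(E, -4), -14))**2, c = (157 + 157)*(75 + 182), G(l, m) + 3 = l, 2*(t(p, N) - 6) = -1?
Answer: 4/26050282801 ≈ 1.5355e-10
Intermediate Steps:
t(p, N) = 11/2 (t(p, N) = 6 + (1/2)*(-1) = 6 - 1/2 = 11/2)
G(l, m) = -3 + l
c = 80698 (c = 314*257 = 80698)
v = 26050282801/4 (v = (80698 + (-3 + 11/2))**2 = (80698 + 5/2)**2 = (161401/2)**2 = 26050282801/4 ≈ 6.5126e+9)
1/v = 1/(26050282801/4) = 4/26050282801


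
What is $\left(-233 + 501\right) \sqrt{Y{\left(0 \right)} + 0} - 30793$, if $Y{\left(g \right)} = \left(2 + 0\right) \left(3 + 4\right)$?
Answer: $-30793 + 268 \sqrt{14} \approx -29790.0$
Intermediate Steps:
$Y{\left(g \right)} = 14$ ($Y{\left(g \right)} = 2 \cdot 7 = 14$)
$\left(-233 + 501\right) \sqrt{Y{\left(0 \right)} + 0} - 30793 = \left(-233 + 501\right) \sqrt{14 + 0} - 30793 = 268 \sqrt{14} - 30793 = -30793 + 268 \sqrt{14}$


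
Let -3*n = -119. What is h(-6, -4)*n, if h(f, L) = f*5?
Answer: -1190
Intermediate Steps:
h(f, L) = 5*f
n = 119/3 (n = -1/3*(-119) = 119/3 ≈ 39.667)
h(-6, -4)*n = (5*(-6))*(119/3) = -30*119/3 = -1190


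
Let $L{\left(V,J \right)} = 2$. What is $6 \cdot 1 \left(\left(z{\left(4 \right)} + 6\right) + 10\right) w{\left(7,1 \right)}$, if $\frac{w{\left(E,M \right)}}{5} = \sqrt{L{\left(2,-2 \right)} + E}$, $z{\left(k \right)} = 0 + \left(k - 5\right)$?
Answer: $1350$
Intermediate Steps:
$z{\left(k \right)} = -5 + k$ ($z{\left(k \right)} = 0 + \left(-5 + k\right) = -5 + k$)
$w{\left(E,M \right)} = 5 \sqrt{2 + E}$
$6 \cdot 1 \left(\left(z{\left(4 \right)} + 6\right) + 10\right) w{\left(7,1 \right)} = 6 \cdot 1 \left(\left(\left(-5 + 4\right) + 6\right) + 10\right) 5 \sqrt{2 + 7} = 6 \left(\left(-1 + 6\right) + 10\right) 5 \sqrt{9} = 6 \left(5 + 10\right) 5 \cdot 3 = 6 \cdot 15 \cdot 15 = 90 \cdot 15 = 1350$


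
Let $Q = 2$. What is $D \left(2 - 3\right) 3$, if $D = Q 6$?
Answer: $-36$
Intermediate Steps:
$D = 12$ ($D = 2 \cdot 6 = 12$)
$D \left(2 - 3\right) 3 = 12 \left(2 - 3\right) 3 = 12 \left(-1\right) 3 = \left(-12\right) 3 = -36$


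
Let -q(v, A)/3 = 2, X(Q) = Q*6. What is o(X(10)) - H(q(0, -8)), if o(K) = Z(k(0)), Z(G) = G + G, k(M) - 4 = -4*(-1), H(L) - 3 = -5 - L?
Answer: 12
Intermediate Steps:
X(Q) = 6*Q
q(v, A) = -6 (q(v, A) = -3*2 = -6)
H(L) = -2 - L (H(L) = 3 + (-5 - L) = -2 - L)
k(M) = 8 (k(M) = 4 - 4*(-1) = 4 + 4 = 8)
Z(G) = 2*G
o(K) = 16 (o(K) = 2*8 = 16)
o(X(10)) - H(q(0, -8)) = 16 - (-2 - 1*(-6)) = 16 - (-2 + 6) = 16 - 1*4 = 16 - 4 = 12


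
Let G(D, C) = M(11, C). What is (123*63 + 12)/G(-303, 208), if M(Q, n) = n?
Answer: 597/16 ≈ 37.313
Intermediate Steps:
G(D, C) = C
(123*63 + 12)/G(-303, 208) = (123*63 + 12)/208 = (7749 + 12)*(1/208) = 7761*(1/208) = 597/16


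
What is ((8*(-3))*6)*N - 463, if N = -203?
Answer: 28769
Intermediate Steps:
((8*(-3))*6)*N - 463 = ((8*(-3))*6)*(-203) - 463 = -24*6*(-203) - 463 = -144*(-203) - 463 = 29232 - 463 = 28769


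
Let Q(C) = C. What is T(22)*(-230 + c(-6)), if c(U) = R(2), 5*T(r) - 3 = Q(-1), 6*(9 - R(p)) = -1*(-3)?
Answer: -443/5 ≈ -88.600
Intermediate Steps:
R(p) = 17/2 (R(p) = 9 - (-1)*(-3)/6 = 9 - ⅙*3 = 9 - ½ = 17/2)
T(r) = ⅖ (T(r) = ⅗ + (⅕)*(-1) = ⅗ - ⅕ = ⅖)
c(U) = 17/2
T(22)*(-230 + c(-6)) = 2*(-230 + 17/2)/5 = (⅖)*(-443/2) = -443/5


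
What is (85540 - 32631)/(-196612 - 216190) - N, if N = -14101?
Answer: 5820868093/412802 ≈ 14101.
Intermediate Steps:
(85540 - 32631)/(-196612 - 216190) - N = (85540 - 32631)/(-196612 - 216190) - 1*(-14101) = 52909/(-412802) + 14101 = 52909*(-1/412802) + 14101 = -52909/412802 + 14101 = 5820868093/412802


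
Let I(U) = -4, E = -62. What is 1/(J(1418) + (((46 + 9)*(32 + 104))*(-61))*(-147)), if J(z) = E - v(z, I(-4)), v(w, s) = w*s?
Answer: 1/67078770 ≈ 1.4908e-8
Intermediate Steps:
v(w, s) = s*w
J(z) = -62 + 4*z (J(z) = -62 - (-4)*z = -62 + 4*z)
1/(J(1418) + (((46 + 9)*(32 + 104))*(-61))*(-147)) = 1/((-62 + 4*1418) + (((46 + 9)*(32 + 104))*(-61))*(-147)) = 1/((-62 + 5672) + ((55*136)*(-61))*(-147)) = 1/(5610 + (7480*(-61))*(-147)) = 1/(5610 - 456280*(-147)) = 1/(5610 + 67073160) = 1/67078770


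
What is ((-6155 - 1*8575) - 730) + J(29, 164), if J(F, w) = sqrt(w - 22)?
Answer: -15460 + sqrt(142) ≈ -15448.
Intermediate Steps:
J(F, w) = sqrt(-22 + w)
((-6155 - 1*8575) - 730) + J(29, 164) = ((-6155 - 1*8575) - 730) + sqrt(-22 + 164) = ((-6155 - 8575) - 730) + sqrt(142) = (-14730 - 730) + sqrt(142) = -15460 + sqrt(142)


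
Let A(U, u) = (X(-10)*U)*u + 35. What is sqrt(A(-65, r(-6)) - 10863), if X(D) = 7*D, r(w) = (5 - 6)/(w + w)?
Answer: I*sqrt(376158)/6 ≈ 102.22*I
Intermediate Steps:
r(w) = -1/(2*w)
A(U, u) = 35 - 70*U*u (A(U, u) = ((7*(-10))*U)*u + 35 = (-70*U)*u + 35 = -70*U*u + 35 = 35 - 70*U*u)
sqrt(A(-65, r(-6)) - 10863) = sqrt((35 - 70*(-65)*(-1/2/(-6))) - 10863) = sqrt((35 - 70*(-65)*(-1/2*(-1/6))) - 10863) = sqrt((35 - 70*(-65)*1/12) - 10863) = sqrt((35 + 2275/6) - 10863) = sqrt(2485/6 - 10863) = sqrt(-62693/6) = I*sqrt(376158)/6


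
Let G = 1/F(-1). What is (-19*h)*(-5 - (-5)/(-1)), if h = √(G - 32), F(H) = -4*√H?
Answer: 95*√(-128 + I) ≈ 4.1984 + 1074.8*I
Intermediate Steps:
G = I/4 (G = 1/(-4*I) = I/4 ≈ 0.25*I)
h = √(-32 + I/4) (h = √(I/4 - 32) = √(-32 + I/4) ≈ 0.0221 + 5.6569*I)
(-19*h)*(-5 - (-5)/(-1)) = (-19*√(-128 + I)/2)*(-5 - (-5)/(-1)) = (-19*√(-128 + I)/2)*(-5 - (-5)*(-1)) = (-19*√(-128 + I)/2)*(-5 - 5*1) = (-19*√(-128 + I)/2)*(-5 - 5) = -19*√(-128 + I)/2*(-10) = 95*√(-128 + I)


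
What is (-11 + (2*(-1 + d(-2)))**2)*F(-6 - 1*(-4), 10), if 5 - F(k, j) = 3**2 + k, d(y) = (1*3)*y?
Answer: -370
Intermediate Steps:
d(y) = 3*y
F(k, j) = -4 - k (F(k, j) = 5 - (3**2 + k) = 5 - (9 + k) = 5 + (-9 - k) = -4 - k)
(-11 + (2*(-1 + d(-2)))**2)*F(-6 - 1*(-4), 10) = (-11 + (2*(-1 + 3*(-2)))**2)*(-4 - (-6 - 1*(-4))) = (-11 + (2*(-1 - 6))**2)*(-4 - (-6 + 4)) = (-11 + (2*(-7))**2)*(-4 - 1*(-2)) = (-11 + (-14)**2)*(-4 + 2) = (-11 + 196)*(-2) = 185*(-2) = -370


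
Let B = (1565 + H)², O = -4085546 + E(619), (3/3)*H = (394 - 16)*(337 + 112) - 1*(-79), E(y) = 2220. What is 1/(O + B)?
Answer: 1/29362222630 ≈ 3.4057e-11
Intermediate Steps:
H = 169801 (H = (394 - 16)*(337 + 112) - 1*(-79) = 378*449 + 79 = 169722 + 79 = 169801)
O = -4083326 (O = -4085546 + 2220 = -4083326)
B = 29366305956 (B = (1565 + 169801)² = 171366² = 29366305956)
1/(O + B) = 1/(-4083326 + 29366305956) = 1/29362222630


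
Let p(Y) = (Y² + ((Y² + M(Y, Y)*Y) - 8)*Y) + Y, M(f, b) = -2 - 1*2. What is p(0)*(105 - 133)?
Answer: 0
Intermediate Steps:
M(f, b) = -4 (M(f, b) = -2 - 2 = -4)
p(Y) = Y + Y² + Y*(-8 + Y² - 4*Y) (p(Y) = (Y² + ((Y² - 4*Y) - 8)*Y) + Y = (Y² + (-8 + Y² - 4*Y)*Y) + Y = (Y² + Y*(-8 + Y² - 4*Y)) + Y = Y + Y² + Y*(-8 + Y² - 4*Y))
p(0)*(105 - 133) = (0*(-7 + 0² - 3*0))*(105 - 133) = (0*(-7 + 0 + 0))*(-28) = (0*(-7))*(-28) = 0*(-28) = 0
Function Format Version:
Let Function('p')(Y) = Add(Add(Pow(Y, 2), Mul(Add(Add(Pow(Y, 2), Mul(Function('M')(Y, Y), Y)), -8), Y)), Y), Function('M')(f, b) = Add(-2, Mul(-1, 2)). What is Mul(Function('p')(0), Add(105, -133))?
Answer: 0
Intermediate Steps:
Function('M')(f, b) = -4 (Function('M')(f, b) = Add(-2, -2) = -4)
Function('p')(Y) = Add(Y, Pow(Y, 2), Mul(Y, Add(-8, Pow(Y, 2), Mul(-4, Y)))) (Function('p')(Y) = Add(Add(Pow(Y, 2), Mul(Add(Add(Pow(Y, 2), Mul(-4, Y)), -8), Y)), Y) = Add(Add(Pow(Y, 2), Mul(Add(-8, Pow(Y, 2), Mul(-4, Y)), Y)), Y) = Add(Add(Pow(Y, 2), Mul(Y, Add(-8, Pow(Y, 2), Mul(-4, Y)))), Y) = Add(Y, Pow(Y, 2), Mul(Y, Add(-8, Pow(Y, 2), Mul(-4, Y)))))
Mul(Function('p')(0), Add(105, -133)) = Mul(Mul(0, Add(-7, Pow(0, 2), Mul(-3, 0))), Add(105, -133)) = Mul(Mul(0, Add(-7, 0, 0)), -28) = Mul(Mul(0, -7), -28) = Mul(0, -28) = 0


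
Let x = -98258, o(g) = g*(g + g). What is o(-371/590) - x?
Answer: 17101942541/174050 ≈ 98259.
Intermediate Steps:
o(g) = 2*g**2 (o(g) = g*(2*g) = 2*g**2)
o(-371/590) - x = 2*(-371/590)**2 - 1*(-98258) = 2*(-371*1/590)**2 + 98258 = 2*(-371/590)**2 + 98258 = 2*(137641/348100) + 98258 = 137641/174050 + 98258 = 17101942541/174050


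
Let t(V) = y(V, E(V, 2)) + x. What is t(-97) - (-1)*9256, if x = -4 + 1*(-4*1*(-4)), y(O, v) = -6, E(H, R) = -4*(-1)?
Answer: 9262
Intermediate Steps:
E(H, R) = 4
x = 12 (x = -4 + 1*(-4*(-4)) = -4 + 1*16 = -4 + 16 = 12)
t(V) = 6 (t(V) = -6 + 12 = 6)
t(-97) - (-1)*9256 = 6 - (-1)*9256 = 6 - 1*(-9256) = 6 + 9256 = 9262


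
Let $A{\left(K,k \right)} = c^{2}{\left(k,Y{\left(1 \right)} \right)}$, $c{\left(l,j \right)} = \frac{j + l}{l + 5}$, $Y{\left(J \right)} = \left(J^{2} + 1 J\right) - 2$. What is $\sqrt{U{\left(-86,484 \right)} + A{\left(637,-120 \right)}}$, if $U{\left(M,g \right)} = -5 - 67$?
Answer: $\frac{6 i \sqrt{1042}}{23} \approx 8.4209 i$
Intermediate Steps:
$U{\left(M,g \right)} = -72$ ($U{\left(M,g \right)} = -5 - 67 = -72$)
$Y{\left(J \right)} = -2 + J + J^{2}$ ($Y{\left(J \right)} = \left(J^{2} + J\right) - 2 = \left(J + J^{2}\right) - 2 = -2 + J + J^{2}$)
$c{\left(l,j \right)} = \frac{j + l}{5 + l}$
$A{\left(K,k \right)} = \frac{k^{2}}{\left(5 + k\right)^{2}}$ ($A{\left(K,k \right)} = \left(\frac{\left(-2 + 1 + 1^{2}\right) + k}{5 + k}\right)^{2} = \left(\frac{\left(-2 + 1 + 1\right) + k}{5 + k}\right)^{2} = \left(\frac{0 + k}{5 + k}\right)^{2} = \left(\frac{k}{5 + k}\right)^{2} = \frac{k^{2}}{\left(5 + k\right)^{2}}$)
$\sqrt{U{\left(-86,484 \right)} + A{\left(637,-120 \right)}} = \sqrt{-72 + \frac{\left(-120\right)^{2}}{\left(5 - 120\right)^{2}}} = \sqrt{-72 + \frac{14400}{13225}} = \sqrt{-72 + 14400 \cdot \frac{1}{13225}} = \sqrt{-72 + \frac{576}{529}} = \sqrt{- \frac{37512}{529}} = \frac{6 i \sqrt{1042}}{23}$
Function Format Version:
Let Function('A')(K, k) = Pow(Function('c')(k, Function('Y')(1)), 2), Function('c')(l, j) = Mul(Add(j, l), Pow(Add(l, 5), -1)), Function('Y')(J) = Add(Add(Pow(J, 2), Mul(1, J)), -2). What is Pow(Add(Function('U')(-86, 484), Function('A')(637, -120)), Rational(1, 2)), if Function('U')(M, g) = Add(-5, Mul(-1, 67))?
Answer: Mul(Rational(6, 23), I, Pow(1042, Rational(1, 2))) ≈ Mul(8.4209, I)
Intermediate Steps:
Function('U')(M, g) = -72 (Function('U')(M, g) = Add(-5, -67) = -72)
Function('Y')(J) = Add(-2, J, Pow(J, 2)) (Function('Y')(J) = Add(Add(Pow(J, 2), J), -2) = Add(Add(J, Pow(J, 2)), -2) = Add(-2, J, Pow(J, 2)))
Function('c')(l, j) = Mul(Pow(Add(5, l), -1), Add(j, l)) (Function('c')(l, j) = Mul(Add(j, l), Pow(Add(5, l), -1)) = Mul(Pow(Add(5, l), -1), Add(j, l)))
Function('A')(K, k) = Mul(Pow(k, 2), Pow(Add(5, k), -2)) (Function('A')(K, k) = Pow(Mul(Pow(Add(5, k), -1), Add(Add(-2, 1, Pow(1, 2)), k)), 2) = Pow(Mul(Pow(Add(5, k), -1), Add(Add(-2, 1, 1), k)), 2) = Pow(Mul(Pow(Add(5, k), -1), Add(0, k)), 2) = Pow(Mul(Pow(Add(5, k), -1), k), 2) = Pow(Mul(k, Pow(Add(5, k), -1)), 2) = Mul(Pow(k, 2), Pow(Add(5, k), -2)))
Pow(Add(Function('U')(-86, 484), Function('A')(637, -120)), Rational(1, 2)) = Pow(Add(-72, Mul(Pow(-120, 2), Pow(Add(5, -120), -2))), Rational(1, 2)) = Pow(Add(-72, Mul(14400, Pow(-115, -2))), Rational(1, 2)) = Pow(Add(-72, Mul(14400, Rational(1, 13225))), Rational(1, 2)) = Pow(Add(-72, Rational(576, 529)), Rational(1, 2)) = Pow(Rational(-37512, 529), Rational(1, 2)) = Mul(Rational(6, 23), I, Pow(1042, Rational(1, 2)))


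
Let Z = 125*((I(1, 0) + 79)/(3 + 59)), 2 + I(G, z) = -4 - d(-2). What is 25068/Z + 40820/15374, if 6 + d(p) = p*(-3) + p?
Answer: 4046200714/24021875 ≈ 168.44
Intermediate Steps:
d(p) = -6 - 2*p (d(p) = -6 + (p*(-3) + p) = -6 + (-3*p + p) = -6 - 2*p)
I(G, z) = -4 (I(G, z) = -2 + (-4 - (-6 - 2*(-2))) = -2 + (-4 - (-6 + 4)) = -2 + (-4 - 1*(-2)) = -2 + (-4 + 2) = -2 - 2 = -4)
Z = 9375/62 (Z = 125*((-4 + 79)/(3 + 59)) = 125*(75/62) = 9375/62 ≈ 151.21)
25068/Z + 40820/15374 = 25068/(9375/62) + 40820/15374 = 25068*(62/9375) + 40820*(1/15374) = 518072/3125 + 20410/7687 = 4046200714/24021875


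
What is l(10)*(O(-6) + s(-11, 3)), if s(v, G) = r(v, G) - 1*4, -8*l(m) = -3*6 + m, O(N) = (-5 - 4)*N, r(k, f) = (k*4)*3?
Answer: -82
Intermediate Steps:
r(k, f) = 12*k (r(k, f) = (4*k)*3 = 12*k)
O(N) = -9*N
l(m) = 9/4 - m/8 (l(m) = -(-3*6 + m)/8 = -(-18 + m)/8 = 9/4 - m/8)
s(v, G) = -4 + 12*v (s(v, G) = 12*v - 1*4 = 12*v - 4 = -4 + 12*v)
l(10)*(O(-6) + s(-11, 3)) = (9/4 - 1/8*10)*(-9*(-6) + (-4 + 12*(-11))) = (9/4 - 5/4)*(54 + (-4 - 132)) = 1*(54 - 136) = 1*(-82) = -82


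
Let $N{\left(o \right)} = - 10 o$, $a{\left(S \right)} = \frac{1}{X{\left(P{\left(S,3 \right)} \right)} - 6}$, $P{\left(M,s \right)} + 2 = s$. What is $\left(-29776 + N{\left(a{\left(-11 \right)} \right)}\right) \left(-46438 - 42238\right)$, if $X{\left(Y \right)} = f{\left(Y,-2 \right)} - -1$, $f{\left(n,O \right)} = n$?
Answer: $2640194886$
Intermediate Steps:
$P{\left(M,s \right)} = -2 + s$
$X{\left(Y \right)} = 1 + Y$ ($X{\left(Y \right)} = Y - -1 = Y + 1 = 1 + Y$)
$a{\left(S \right)} = - \frac{1}{4}$ ($a{\left(S \right)} = \frac{1}{\left(1 + \left(-2 + 3\right)\right) - 6} = \frac{1}{\left(1 + 1\right) - 6} = \frac{1}{2 - 6} = \frac{1}{-4} = - \frac{1}{4}$)
$\left(-29776 + N{\left(a{\left(-11 \right)} \right)}\right) \left(-46438 - 42238\right) = \left(-29776 - - \frac{5}{2}\right) \left(-46438 - 42238\right) = \left(-29776 + \frac{5}{2}\right) \left(-88676\right) = \left(- \frac{59547}{2}\right) \left(-88676\right) = 2640194886$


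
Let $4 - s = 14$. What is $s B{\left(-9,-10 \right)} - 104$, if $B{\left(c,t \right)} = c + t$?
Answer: $86$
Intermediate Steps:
$s = -10$ ($s = 4 - 14 = -10$)
$s B{\left(-9,-10 \right)} - 104 = - 10 \left(-9 - 10\right) - 104 = \left(-10\right) \left(-19\right) - 104 = 190 - 104 = 86$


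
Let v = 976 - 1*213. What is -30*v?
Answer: -22890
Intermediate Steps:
v = 763 (v = 976 - 213 = 763)
-30*v = -30*763 = -22890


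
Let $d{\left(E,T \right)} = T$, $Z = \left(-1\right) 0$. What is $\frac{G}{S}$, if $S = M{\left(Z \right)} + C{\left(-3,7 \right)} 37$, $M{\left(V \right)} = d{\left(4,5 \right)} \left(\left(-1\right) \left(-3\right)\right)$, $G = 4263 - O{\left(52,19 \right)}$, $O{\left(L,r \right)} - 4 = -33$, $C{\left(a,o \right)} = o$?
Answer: $\frac{2146}{137} \approx 15.664$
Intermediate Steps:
$O{\left(L,r \right)} = -29$ ($O{\left(L,r \right)} = 4 - 33 = -29$)
$Z = 0$
$G = 4292$ ($G = 4263 - -29 = 4263 + 29 = 4292$)
$M{\left(V \right)} = 15$ ($M{\left(V \right)} = 5 \left(\left(-1\right) \left(-3\right)\right) = 5 \cdot 3 = 15$)
$S = 274$ ($S = 15 + 7 \cdot 37 = 15 + 259 = 274$)
$\frac{G}{S} = \frac{4292}{274} = 4292 \cdot \frac{1}{274} = \frac{2146}{137}$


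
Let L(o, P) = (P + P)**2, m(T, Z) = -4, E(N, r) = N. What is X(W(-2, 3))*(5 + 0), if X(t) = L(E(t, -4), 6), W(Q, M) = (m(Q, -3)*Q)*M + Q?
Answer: 720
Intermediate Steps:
L(o, P) = 4*P**2 (L(o, P) = (2*P)**2 = 4*P**2)
W(Q, M) = Q - 4*M*Q (W(Q, M) = (-4*Q)*M + Q = -4*M*Q + Q = Q - 4*M*Q)
X(t) = 144 (X(t) = 4*6**2 = 4*36 = 144)
X(W(-2, 3))*(5 + 0) = 144*(5 + 0) = 144*5 = 720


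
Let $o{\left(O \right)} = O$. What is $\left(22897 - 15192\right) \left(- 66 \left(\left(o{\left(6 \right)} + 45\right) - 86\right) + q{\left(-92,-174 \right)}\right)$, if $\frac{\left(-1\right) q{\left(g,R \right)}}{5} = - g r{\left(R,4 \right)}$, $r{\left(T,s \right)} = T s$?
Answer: $2484631350$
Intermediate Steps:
$q{\left(g,R \right)} = 20 R g$ ($q{\left(g,R \right)} = - 5 - g R 4 = - 5 - g 4 R = - 5 \left(- 4 R g\right) = 20 R g$)
$\left(22897 - 15192\right) \left(- 66 \left(\left(o{\left(6 \right)} + 45\right) - 86\right) + q{\left(-92,-174 \right)}\right) = \left(22897 - 15192\right) \left(- 66 \left(\left(6 + 45\right) - 86\right) + 20 \left(-174\right) \left(-92\right)\right) = 7705 \left(- 66 \left(51 - 86\right) + 320160\right) = 7705 \left(\left(-66\right) \left(-35\right) + 320160\right) = 7705 \left(2310 + 320160\right) = 7705 \cdot 322470 = 2484631350$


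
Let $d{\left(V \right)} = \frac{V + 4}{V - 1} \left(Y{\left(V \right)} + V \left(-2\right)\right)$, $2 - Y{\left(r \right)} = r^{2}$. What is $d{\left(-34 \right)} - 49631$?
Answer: $- \frac{353933}{7} \approx -50562.0$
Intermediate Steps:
$Y{\left(r \right)} = 2 - r^{2}$
$d{\left(V \right)} = \frac{\left(4 + V\right) \left(2 - V^{2} - 2 V\right)}{-1 + V}$ ($d{\left(V \right)} = \frac{V + 4}{V - 1} \left(\left(2 - V^{2}\right) + V \left(-2\right)\right) = \frac{4 + V}{-1 + V} \left(\left(2 - V^{2}\right) - 2 V\right) = \frac{4 + V}{-1 + V} \left(2 - V^{2} - 2 V\right) = \frac{\left(4 + V\right) \left(2 - V^{2} - 2 V\right)}{-1 + V}$)
$d{\left(-34 \right)} - 49631 = \frac{8 - \left(-34\right)^{3} - -204 - 6 \left(-34\right)^{2}}{-1 - 34} - 49631 = \frac{8 - -39304 + 204 - 6936}{-35} - 49631 = - \frac{8 + 39304 + 204 - 6936}{35} - 49631 = \left(- \frac{1}{35}\right) 32580 - 49631 = - \frac{6516}{7} - 49631 = - \frac{353933}{7}$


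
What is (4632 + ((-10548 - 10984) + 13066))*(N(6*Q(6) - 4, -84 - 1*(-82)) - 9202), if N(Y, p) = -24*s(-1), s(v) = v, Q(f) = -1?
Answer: 35188452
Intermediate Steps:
N(Y, p) = 24 (N(Y, p) = -24*(-1) = 24)
(4632 + ((-10548 - 10984) + 13066))*(N(6*Q(6) - 4, -84 - 1*(-82)) - 9202) = (4632 + ((-10548 - 10984) + 13066))*(24 - 9202) = (4632 + (-21532 + 13066))*(-9178) = (4632 - 8466)*(-9178) = -3834*(-9178) = 35188452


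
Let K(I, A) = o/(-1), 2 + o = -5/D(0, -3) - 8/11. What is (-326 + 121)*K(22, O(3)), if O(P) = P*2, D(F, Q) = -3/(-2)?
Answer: -41000/33 ≈ -1242.4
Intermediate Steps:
D(F, Q) = 3/2 (D(F, Q) = -3*(-½) = 3/2)
o = -200/33 (o = -2 + (-5/3/2 - 8/11) = -2 + (-5*⅔ - 8*1/11) = -2 + (-10/3 - 8/11) = -2 - 134/33 = -200/33 ≈ -6.0606)
O(P) = 2*P
K(I, A) = 200/33 (K(I, A) = -200/33/(-1) = -200/33*(-1) = 200/33)
(-326 + 121)*K(22, O(3)) = (-326 + 121)*(200/33) = -205*200/33 = -41000/33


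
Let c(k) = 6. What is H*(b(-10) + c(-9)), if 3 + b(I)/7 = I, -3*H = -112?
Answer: -9520/3 ≈ -3173.3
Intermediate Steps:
H = 112/3 (H = -1/3*(-112) = 112/3 ≈ 37.333)
b(I) = -21 + 7*I
H*(b(-10) + c(-9)) = 112*((-21 + 7*(-10)) + 6)/3 = 112*((-21 - 70) + 6)/3 = 112*(-91 + 6)/3 = (112/3)*(-85) = -9520/3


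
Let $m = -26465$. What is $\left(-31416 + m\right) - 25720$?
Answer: $-83601$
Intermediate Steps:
$\left(-31416 + m\right) - 25720 = \left(-31416 - 26465\right) - 25720 = -57881 - 25720 = -83601$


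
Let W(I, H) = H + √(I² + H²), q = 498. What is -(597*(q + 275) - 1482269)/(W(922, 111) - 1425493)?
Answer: -1455012841016/2031712983519 - 1020788*√862405/2031712983519 ≈ -0.71662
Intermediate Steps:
W(I, H) = H + √(H² + I²)
-(597*(q + 275) - 1482269)/(W(922, 111) - 1425493) = -(597*(498 + 275) - 1482269)/((111 + √(111² + 922²)) - 1425493) = -(597*773 - 1482269)/((111 + √(12321 + 850084)) - 1425493) = -(461481 - 1482269)/((111 + √862405) - 1425493) = -(-1020788)/(-1425382 + √862405) = 1020788/(-1425382 + √862405)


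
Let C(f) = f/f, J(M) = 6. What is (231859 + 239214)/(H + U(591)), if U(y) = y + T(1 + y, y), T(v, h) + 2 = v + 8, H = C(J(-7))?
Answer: 471073/1190 ≈ 395.86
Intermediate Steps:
C(f) = 1
H = 1
T(v, h) = 6 + v (T(v, h) = -2 + (v + 8) = -2 + (8 + v) = 6 + v)
U(y) = 7 + 2*y (U(y) = y + (6 + (1 + y)) = y + (7 + y) = 7 + 2*y)
(231859 + 239214)/(H + U(591)) = (231859 + 239214)/(1 + (7 + 2*591)) = 471073/(1 + (7 + 1182)) = 471073/(1 + 1189) = 471073/1190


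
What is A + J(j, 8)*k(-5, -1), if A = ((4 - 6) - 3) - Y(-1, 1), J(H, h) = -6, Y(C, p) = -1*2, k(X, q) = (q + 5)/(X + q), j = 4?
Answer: 1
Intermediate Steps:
k(X, q) = (5 + q)/(X + q)
Y(C, p) = -2
A = -3 (A = ((4 - 6) - 3) - 1*(-2) = (-2 - 3) + 2 = -5 + 2 = -3)
A + J(j, 8)*k(-5, -1) = -3 - 6*(5 - 1)/(-5 - 1) = -3 - 6*4/(-6) = -3 - (-1)*4 = -3 - 6*(-⅔) = -3 + 4 = 1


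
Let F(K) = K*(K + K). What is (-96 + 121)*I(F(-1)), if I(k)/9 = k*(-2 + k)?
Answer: 0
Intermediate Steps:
F(K) = 2*K² (F(K) = K*(2*K) = 2*K²)
I(k) = 9*k*(-2 + k) (I(k) = 9*(k*(-2 + k)) = 9*k*(-2 + k))
(-96 + 121)*I(F(-1)) = (-96 + 121)*(9*(2*(-1)²)*(-2 + 2*(-1)²)) = 25*(9*(2*1)*(-2 + 2*1)) = 25*(9*2*(-2 + 2)) = 25*(9*2*0) = 25*0 = 0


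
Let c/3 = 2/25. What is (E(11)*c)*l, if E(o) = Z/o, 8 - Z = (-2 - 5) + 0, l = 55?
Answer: 18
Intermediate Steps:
Z = 15 (Z = 8 - ((-2 - 5) + 0) = 8 - (-7 + 0) = 8 - 1*(-7) = 8 + 7 = 15)
E(o) = 15/o
c = 6/25 (c = 3*(2/25) = 6/25 ≈ 0.24000)
(E(11)*c)*l = ((15/11)*(6/25))*55 = (18/55)*55 = 18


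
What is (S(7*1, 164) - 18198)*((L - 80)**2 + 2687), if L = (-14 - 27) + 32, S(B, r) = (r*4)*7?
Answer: -144332448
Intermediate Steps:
S(B, r) = 28*r (S(B, r) = (4*r)*7 = 28*r)
L = -9 (L = -41 + 32 = -9)
(S(7*1, 164) - 18198)*((L - 80)**2 + 2687) = (28*164 - 18198)*((-9 - 80)**2 + 2687) = (4592 - 18198)*((-89)**2 + 2687) = -13606*(7921 + 2687) = -13606*10608 = -144332448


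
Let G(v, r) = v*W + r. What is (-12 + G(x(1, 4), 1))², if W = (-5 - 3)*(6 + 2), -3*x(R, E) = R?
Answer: 961/9 ≈ 106.78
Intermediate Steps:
x(R, E) = -R/3
W = -64 (W = -8*8 = -64)
G(v, r) = r - 64*v (G(v, r) = v*(-64) + r = -64*v + r = r - 64*v)
(-12 + G(x(1, 4), 1))² = (-12 + (1 - (-64)/3))² = (-12 + (1 - 64*(-⅓)))² = (-12 + (1 + 64/3))² = (-12 + 67/3)² = (31/3)² = 961/9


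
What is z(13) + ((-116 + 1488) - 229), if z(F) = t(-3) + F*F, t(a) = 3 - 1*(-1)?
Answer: 1316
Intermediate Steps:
t(a) = 4 (t(a) = 3 + 1 = 4)
z(F) = 4 + F² (z(F) = 4 + F*F = 4 + F²)
z(13) + ((-116 + 1488) - 229) = (4 + 13²) + ((-116 + 1488) - 229) = (4 + 169) + (1372 - 229) = 173 + 1143 = 1316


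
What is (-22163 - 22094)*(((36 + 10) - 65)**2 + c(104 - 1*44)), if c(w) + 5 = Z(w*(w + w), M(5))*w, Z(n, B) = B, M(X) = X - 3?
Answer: -21066332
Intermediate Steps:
M(X) = -3 + X
c(w) = -5 + 2*w (c(w) = -5 + (-3 + 5)*w = -5 + 2*w)
(-22163 - 22094)*(((36 + 10) - 65)**2 + c(104 - 1*44)) = (-22163 - 22094)*(((36 + 10) - 65)**2 + (-5 + 2*(104 - 1*44))) = -44257*((46 - 65)**2 + (-5 + 2*(104 - 44))) = -44257*((-19)**2 + (-5 + 2*60)) = -44257*(361 + (-5 + 120)) = -44257*(361 + 115) = -44257*476 = -21066332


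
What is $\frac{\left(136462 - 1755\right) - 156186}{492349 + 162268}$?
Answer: $- \frac{21479}{654617} \approx -0.032812$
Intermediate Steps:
$\frac{\left(136462 - 1755\right) - 156186}{492349 + 162268} = \frac{\left(136462 - 1755\right) - 156186}{654617} = \left(134707 - 156186\right) \frac{1}{654617} = \left(-21479\right) \frac{1}{654617} = - \frac{21479}{654617}$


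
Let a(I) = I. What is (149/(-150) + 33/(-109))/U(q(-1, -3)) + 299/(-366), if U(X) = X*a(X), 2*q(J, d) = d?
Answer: -12503579/8976150 ≈ -1.3930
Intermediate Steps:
q(J, d) = d/2
U(X) = X² (U(X) = X*X = X²)
(149/(-150) + 33/(-109))/U(q(-1, -3)) + 299/(-366) = (149/(-150) + 33/(-109))/(((½)*(-3))²) + 299/(-366) = (149*(-1/150) + 33*(-1/109))/((-3/2)²) + 299*(-1/366) = (-149/150 - 33/109)/(9/4) - 299/366 = -21191/16350*4/9 - 299/366 = -42382/73575 - 299/366 = -12503579/8976150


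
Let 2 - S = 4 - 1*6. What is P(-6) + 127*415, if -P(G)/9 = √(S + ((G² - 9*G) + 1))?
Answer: 52705 - 9*√95 ≈ 52617.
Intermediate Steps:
S = 4 (S = 2 - (4 - 1*6) = 2 - (4 - 6) = 2 - 1*(-2) = 2 + 2 = 4)
P(G) = -9*√(5 + G² - 9*G) (P(G) = -9*√(4 + ((G² - 9*G) + 1)) = -9*√(4 + (1 + G² - 9*G)) = -9*√(5 + G² - 9*G))
P(-6) + 127*415 = -9*√(5 + (-6)² - 9*(-6)) + 127*415 = -9*√(5 + 36 + 54) + 52705 = -9*√95 + 52705 = 52705 - 9*√95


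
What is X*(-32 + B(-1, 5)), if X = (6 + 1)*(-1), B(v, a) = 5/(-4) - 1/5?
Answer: 4683/20 ≈ 234.15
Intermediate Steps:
B(v, a) = -29/20 (B(v, a) = 5*(-1/4) - 1*1/5 = -5/4 - 1/5 = -29/20)
X = -7 (X = 7*(-1) = -7)
X*(-32 + B(-1, 5)) = -7*(-32 - 29/20) = -7*(-669/20) = 4683/20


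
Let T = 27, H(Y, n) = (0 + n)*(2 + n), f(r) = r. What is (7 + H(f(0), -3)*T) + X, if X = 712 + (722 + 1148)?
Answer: 2670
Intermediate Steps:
H(Y, n) = n*(2 + n)
X = 2582 (X = 712 + 1870 = 2582)
(7 + H(f(0), -3)*T) + X = (7 - 3*(2 - 3)*27) + 2582 = (7 - 3*(-1)*27) + 2582 = (7 + 3*27) + 2582 = (7 + 81) + 2582 = 88 + 2582 = 2670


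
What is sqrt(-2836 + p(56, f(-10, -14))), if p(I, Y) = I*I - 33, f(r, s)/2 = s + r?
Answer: sqrt(267) ≈ 16.340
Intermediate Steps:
f(r, s) = 2*r + 2*s (f(r, s) = 2*(s + r) = 2*(r + s) = 2*r + 2*s)
p(I, Y) = -33 + I**2 (p(I, Y) = I**2 - 33 = -33 + I**2)
sqrt(-2836 + p(56, f(-10, -14))) = sqrt(-2836 + (-33 + 56**2)) = sqrt(-2836 + (-33 + 3136)) = sqrt(-2836 + 3103) = sqrt(267)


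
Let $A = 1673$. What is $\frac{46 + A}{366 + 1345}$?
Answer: $\frac{1719}{1711} \approx 1.0047$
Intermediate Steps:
$\frac{46 + A}{366 + 1345} = \frac{46 + 1673}{366 + 1345} = \frac{1719}{1711}$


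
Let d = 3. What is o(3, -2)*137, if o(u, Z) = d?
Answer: 411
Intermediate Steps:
o(u, Z) = 3
o(3, -2)*137 = 3*137 = 411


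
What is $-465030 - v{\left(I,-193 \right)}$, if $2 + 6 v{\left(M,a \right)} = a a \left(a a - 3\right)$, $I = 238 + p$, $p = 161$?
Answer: $- \frac{695083216}{3} \approx -2.3169 \cdot 10^{8}$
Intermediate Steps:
$I = 399$ ($I = 238 + 161 = 399$)
$v{\left(M,a \right)} = - \frac{1}{3} + \frac{a^{2} \left(-3 + a^{2}\right)}{6}$ ($v{\left(M,a \right)} = - \frac{1}{3} + \frac{a a \left(a a - 3\right)}{6} = - \frac{1}{3} + \frac{a^{2} \left(a^{2} - 3\right)}{6} = - \frac{1}{3} + \frac{a^{2} \left(-3 + a^{2}\right)}{6}$)
$-465030 - v{\left(I,-193 \right)} = -465030 - \left(- \frac{1}{3} - \frac{\left(-193\right)^{2}}{2} + \frac{\left(-193\right)^{4}}{6}\right) = -465030 - \left(- \frac{1}{3} - \frac{37249}{2} + \frac{1}{6} \cdot 1387488001\right) = -465030 - \left(- \frac{1}{3} - \frac{37249}{2} + \frac{1387488001}{6}\right) = -465030 - \frac{693688126}{3} = - \frac{695083216}{3}$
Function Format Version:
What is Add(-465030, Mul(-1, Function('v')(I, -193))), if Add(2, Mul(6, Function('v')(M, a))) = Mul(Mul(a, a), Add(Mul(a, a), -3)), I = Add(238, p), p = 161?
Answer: Rational(-695083216, 3) ≈ -2.3169e+8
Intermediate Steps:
I = 399 (I = Add(238, 161) = 399)
Function('v')(M, a) = Add(Rational(-1, 3), Mul(Rational(1, 6), Pow(a, 2), Add(-3, Pow(a, 2)))) (Function('v')(M, a) = Add(Rational(-1, 3), Mul(Rational(1, 6), Mul(Mul(a, a), Add(Mul(a, a), -3)))) = Add(Rational(-1, 3), Mul(Rational(1, 6), Mul(Pow(a, 2), Add(Pow(a, 2), -3)))) = Add(Rational(-1, 3), Mul(Rational(1, 6), Mul(Pow(a, 2), Add(-3, Pow(a, 2))))) = Add(Rational(-1, 3), Mul(Rational(1, 6), Pow(a, 2), Add(-3, Pow(a, 2)))))
Add(-465030, Mul(-1, Function('v')(I, -193))) = Add(-465030, Mul(-1, Add(Rational(-1, 3), Mul(Rational(-1, 2), Pow(-193, 2)), Mul(Rational(1, 6), Pow(-193, 4))))) = Add(-465030, Mul(-1, Add(Rational(-1, 3), Mul(Rational(-1, 2), 37249), Mul(Rational(1, 6), 1387488001)))) = Add(-465030, Mul(-1, Add(Rational(-1, 3), Rational(-37249, 2), Rational(1387488001, 6)))) = Add(-465030, Mul(-1, Rational(693688126, 3))) = Add(-465030, Rational(-693688126, 3)) = Rational(-695083216, 3)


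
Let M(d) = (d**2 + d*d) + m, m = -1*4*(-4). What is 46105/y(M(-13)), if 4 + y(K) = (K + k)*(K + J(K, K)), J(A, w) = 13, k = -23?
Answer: 46105/121473 ≈ 0.37955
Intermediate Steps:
m = 16 (m = -4*(-4) = 16)
M(d) = 16 + 2*d**2 (M(d) = (d**2 + d*d) + 16 = (d**2 + d**2) + 16 = 2*d**2 + 16 = 16 + 2*d**2)
y(K) = -4 + (-23 + K)*(13 + K) (y(K) = -4 + (K - 23)*(K + 13) = -4 + (-23 + K)*(13 + K))
46105/y(M(-13)) = 46105/(-303 + (16 + 2*(-13)**2)**2 - 10*(16 + 2*(-13)**2)) = 46105/(-303 + (16 + 2*169)**2 - 10*(16 + 2*169)) = 46105/(-303 + (16 + 338)**2 - 10*(16 + 338)) = 46105/(-303 + 354**2 - 10*354) = 46105/(-303 + 125316 - 3540) = 46105/121473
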